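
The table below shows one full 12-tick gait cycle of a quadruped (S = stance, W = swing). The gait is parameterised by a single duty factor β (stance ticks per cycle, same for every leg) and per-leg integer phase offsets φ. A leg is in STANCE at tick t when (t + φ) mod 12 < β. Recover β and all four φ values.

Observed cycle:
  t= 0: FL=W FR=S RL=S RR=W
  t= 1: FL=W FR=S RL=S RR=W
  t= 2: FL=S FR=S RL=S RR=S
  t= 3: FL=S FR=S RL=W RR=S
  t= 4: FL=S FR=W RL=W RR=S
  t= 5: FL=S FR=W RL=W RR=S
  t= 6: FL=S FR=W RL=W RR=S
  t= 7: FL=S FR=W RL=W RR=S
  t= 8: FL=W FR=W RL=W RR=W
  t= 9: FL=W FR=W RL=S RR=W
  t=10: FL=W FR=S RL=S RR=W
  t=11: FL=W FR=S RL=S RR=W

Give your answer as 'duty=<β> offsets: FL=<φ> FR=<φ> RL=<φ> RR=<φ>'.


duty=6 offsets: FL=10 FR=2 RL=3 RR=10

duty β = stance ticks per leg = 6
FL: stance ticks = 6; W→S at t=2 → φ=10
FR: stance ticks = 6; W→S at t=10 → φ=2
RL: stance ticks = 6; W→S at t=9 → φ=3
RR: stance ticks = 6; W→S at t=2 → φ=10


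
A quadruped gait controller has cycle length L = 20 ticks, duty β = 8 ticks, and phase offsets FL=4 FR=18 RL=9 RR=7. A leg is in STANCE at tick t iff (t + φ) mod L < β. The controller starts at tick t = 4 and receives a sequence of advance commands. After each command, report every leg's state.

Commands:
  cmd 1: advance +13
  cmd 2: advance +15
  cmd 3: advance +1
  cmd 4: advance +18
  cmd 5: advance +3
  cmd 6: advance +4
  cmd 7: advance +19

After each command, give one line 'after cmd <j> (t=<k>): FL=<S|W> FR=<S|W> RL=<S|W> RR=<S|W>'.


after cmd 1 (t=17): FL=S FR=W RL=S RR=S
after cmd 2 (t=32): FL=W FR=W RL=S RR=W
after cmd 3 (t=33): FL=W FR=W RL=S RR=S
after cmd 4 (t=51): FL=W FR=W RL=S RR=W
after cmd 5 (t=54): FL=W FR=W RL=S RR=S
after cmd 6 (t=58): FL=S FR=W RL=S RR=S
after cmd 7 (t=77): FL=S FR=W RL=S RR=S

start t=4: FL=W FR=S RL=W RR=W
cmd 1: advance +13 → t=17, phase=(1,15,6,4) → FL=S FR=W RL=S RR=S
cmd 2: advance +15 → t=32, phase=(16,10,1,19) → FL=W FR=W RL=S RR=W
cmd 3: advance +1 → t=33, phase=(17,11,2,0) → FL=W FR=W RL=S RR=S
cmd 4: advance +18 → t=51, phase=(15,9,0,18) → FL=W FR=W RL=S RR=W
cmd 5: advance +3 → t=54, phase=(18,12,3,1) → FL=W FR=W RL=S RR=S
cmd 6: advance +4 → t=58, phase=(2,16,7,5) → FL=S FR=W RL=S RR=S
cmd 7: advance +19 → t=77, phase=(1,15,6,4) → FL=S FR=W RL=S RR=S


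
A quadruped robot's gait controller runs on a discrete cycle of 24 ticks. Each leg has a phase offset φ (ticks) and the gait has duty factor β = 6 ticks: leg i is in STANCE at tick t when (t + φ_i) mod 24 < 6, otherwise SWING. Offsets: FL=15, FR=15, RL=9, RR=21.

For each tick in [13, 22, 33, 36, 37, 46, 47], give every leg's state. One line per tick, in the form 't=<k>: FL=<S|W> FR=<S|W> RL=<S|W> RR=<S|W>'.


t=13: FL=S FR=S RL=W RR=W
t=22: FL=W FR=W RL=W RR=W
t=33: FL=S FR=S RL=W RR=W
t=36: FL=S FR=S RL=W RR=W
t=37: FL=S FR=S RL=W RR=W
t=46: FL=W FR=W RL=W RR=W
t=47: FL=W FR=W RL=W RR=W

t=13: phase=(4,4,22,10) vs β=6 → FL=S FR=S RL=W RR=W
t=22: phase=(13,13,7,19) vs β=6 → FL=W FR=W RL=W RR=W
t=33: phase=(0,0,18,6) vs β=6 → FL=S FR=S RL=W RR=W
t=36: phase=(3,3,21,9) vs β=6 → FL=S FR=S RL=W RR=W
t=37: phase=(4,4,22,10) vs β=6 → FL=S FR=S RL=W RR=W
t=46: phase=(13,13,7,19) vs β=6 → FL=W FR=W RL=W RR=W
t=47: phase=(14,14,8,20) vs β=6 → FL=W FR=W RL=W RR=W


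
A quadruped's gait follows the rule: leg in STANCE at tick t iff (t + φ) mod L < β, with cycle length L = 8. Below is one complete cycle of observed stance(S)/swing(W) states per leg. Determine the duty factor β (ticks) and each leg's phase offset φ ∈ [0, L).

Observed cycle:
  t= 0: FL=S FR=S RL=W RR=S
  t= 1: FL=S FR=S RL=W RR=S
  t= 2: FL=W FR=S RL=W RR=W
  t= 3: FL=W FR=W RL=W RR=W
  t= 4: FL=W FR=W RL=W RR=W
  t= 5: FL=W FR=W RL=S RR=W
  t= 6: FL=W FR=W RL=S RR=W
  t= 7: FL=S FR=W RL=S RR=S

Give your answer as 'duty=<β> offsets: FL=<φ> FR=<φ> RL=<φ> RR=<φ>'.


duty β = stance ticks per leg = 3
FL: stance ticks = 3; W→S at t=7 → φ=1
FR: stance ticks = 3; W→S at t=0 → φ=0
RL: stance ticks = 3; W→S at t=5 → φ=3
RR: stance ticks = 3; W→S at t=7 → φ=1

duty=3 offsets: FL=1 FR=0 RL=3 RR=1


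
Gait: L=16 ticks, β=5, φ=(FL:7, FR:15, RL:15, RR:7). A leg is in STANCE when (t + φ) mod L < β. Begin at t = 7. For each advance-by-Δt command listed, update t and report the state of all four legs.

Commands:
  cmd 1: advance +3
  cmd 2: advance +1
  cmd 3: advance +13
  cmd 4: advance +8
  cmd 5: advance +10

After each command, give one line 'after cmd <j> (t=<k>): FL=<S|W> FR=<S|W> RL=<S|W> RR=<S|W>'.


after cmd 1 (t=10): FL=S FR=W RL=W RR=S
after cmd 2 (t=11): FL=S FR=W RL=W RR=S
after cmd 3 (t=24): FL=W FR=W RL=W RR=W
after cmd 4 (t=32): FL=W FR=W RL=W RR=W
after cmd 5 (t=42): FL=S FR=W RL=W RR=S

start t=7: FL=W FR=W RL=W RR=W
cmd 1: advance +3 → t=10, phase=(1,9,9,1) → FL=S FR=W RL=W RR=S
cmd 2: advance +1 → t=11, phase=(2,10,10,2) → FL=S FR=W RL=W RR=S
cmd 3: advance +13 → t=24, phase=(15,7,7,15) → FL=W FR=W RL=W RR=W
cmd 4: advance +8 → t=32, phase=(7,15,15,7) → FL=W FR=W RL=W RR=W
cmd 5: advance +10 → t=42, phase=(1,9,9,1) → FL=S FR=W RL=W RR=S


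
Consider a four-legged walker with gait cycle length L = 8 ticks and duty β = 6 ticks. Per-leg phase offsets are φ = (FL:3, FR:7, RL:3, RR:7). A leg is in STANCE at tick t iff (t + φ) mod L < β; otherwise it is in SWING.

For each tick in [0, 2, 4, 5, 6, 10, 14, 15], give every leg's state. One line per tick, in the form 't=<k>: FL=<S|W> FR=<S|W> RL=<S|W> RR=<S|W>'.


t=0: phase=(3,7,3,7) vs β=6 → FL=S FR=W RL=S RR=W
t=2: phase=(5,1,5,1) vs β=6 → FL=S FR=S RL=S RR=S
t=4: phase=(7,3,7,3) vs β=6 → FL=W FR=S RL=W RR=S
t=5: phase=(0,4,0,4) vs β=6 → FL=S FR=S RL=S RR=S
t=6: phase=(1,5,1,5) vs β=6 → FL=S FR=S RL=S RR=S
t=10: phase=(5,1,5,1) vs β=6 → FL=S FR=S RL=S RR=S
t=14: phase=(1,5,1,5) vs β=6 → FL=S FR=S RL=S RR=S
t=15: phase=(2,6,2,6) vs β=6 → FL=S FR=W RL=S RR=W

t=0: FL=S FR=W RL=S RR=W
t=2: FL=S FR=S RL=S RR=S
t=4: FL=W FR=S RL=W RR=S
t=5: FL=S FR=S RL=S RR=S
t=6: FL=S FR=S RL=S RR=S
t=10: FL=S FR=S RL=S RR=S
t=14: FL=S FR=S RL=S RR=S
t=15: FL=S FR=W RL=S RR=W


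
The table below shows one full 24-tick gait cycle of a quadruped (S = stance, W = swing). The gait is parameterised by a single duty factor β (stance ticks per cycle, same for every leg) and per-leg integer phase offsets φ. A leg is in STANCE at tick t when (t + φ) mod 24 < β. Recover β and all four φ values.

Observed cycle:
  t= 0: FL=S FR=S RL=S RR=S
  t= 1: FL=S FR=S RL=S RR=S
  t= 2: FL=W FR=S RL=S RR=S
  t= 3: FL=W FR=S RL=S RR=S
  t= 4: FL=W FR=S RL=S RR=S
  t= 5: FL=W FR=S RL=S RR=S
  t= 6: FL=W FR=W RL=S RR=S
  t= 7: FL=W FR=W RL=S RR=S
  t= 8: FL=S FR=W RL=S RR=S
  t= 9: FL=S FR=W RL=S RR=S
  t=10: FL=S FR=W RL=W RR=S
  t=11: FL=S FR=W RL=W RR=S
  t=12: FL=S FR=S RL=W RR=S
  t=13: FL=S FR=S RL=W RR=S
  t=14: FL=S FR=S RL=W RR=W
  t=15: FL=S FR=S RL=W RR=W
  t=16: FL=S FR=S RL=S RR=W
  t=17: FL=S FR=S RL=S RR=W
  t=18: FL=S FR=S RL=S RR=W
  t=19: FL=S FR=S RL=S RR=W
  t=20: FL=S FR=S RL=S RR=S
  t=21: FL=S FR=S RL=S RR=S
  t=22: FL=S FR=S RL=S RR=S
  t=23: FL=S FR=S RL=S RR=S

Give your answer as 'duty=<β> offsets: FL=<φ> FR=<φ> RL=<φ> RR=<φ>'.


duty β = stance ticks per leg = 18
FL: stance ticks = 18; W→S at t=8 → φ=16
FR: stance ticks = 18; W→S at t=12 → φ=12
RL: stance ticks = 18; W→S at t=16 → φ=8
RR: stance ticks = 18; W→S at t=20 → φ=4

duty=18 offsets: FL=16 FR=12 RL=8 RR=4


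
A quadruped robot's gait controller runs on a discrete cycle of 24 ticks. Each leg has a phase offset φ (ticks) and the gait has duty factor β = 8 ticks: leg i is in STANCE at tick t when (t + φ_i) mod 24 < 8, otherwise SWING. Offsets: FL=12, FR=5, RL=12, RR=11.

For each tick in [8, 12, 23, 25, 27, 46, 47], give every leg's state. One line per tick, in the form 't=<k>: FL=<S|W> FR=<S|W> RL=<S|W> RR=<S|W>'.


t=8: phase=(20,13,20,19) vs β=8 → FL=W FR=W RL=W RR=W
t=12: phase=(0,17,0,23) vs β=8 → FL=S FR=W RL=S RR=W
t=23: phase=(11,4,11,10) vs β=8 → FL=W FR=S RL=W RR=W
t=25: phase=(13,6,13,12) vs β=8 → FL=W FR=S RL=W RR=W
t=27: phase=(15,8,15,14) vs β=8 → FL=W FR=W RL=W RR=W
t=46: phase=(10,3,10,9) vs β=8 → FL=W FR=S RL=W RR=W
t=47: phase=(11,4,11,10) vs β=8 → FL=W FR=S RL=W RR=W

t=8: FL=W FR=W RL=W RR=W
t=12: FL=S FR=W RL=S RR=W
t=23: FL=W FR=S RL=W RR=W
t=25: FL=W FR=S RL=W RR=W
t=27: FL=W FR=W RL=W RR=W
t=46: FL=W FR=S RL=W RR=W
t=47: FL=W FR=S RL=W RR=W


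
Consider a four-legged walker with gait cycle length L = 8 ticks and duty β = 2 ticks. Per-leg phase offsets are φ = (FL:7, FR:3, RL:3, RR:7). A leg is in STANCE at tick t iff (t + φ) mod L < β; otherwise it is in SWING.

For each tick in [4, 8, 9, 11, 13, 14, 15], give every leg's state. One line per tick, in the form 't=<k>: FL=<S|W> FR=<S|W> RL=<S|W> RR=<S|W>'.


t=4: FL=W FR=W RL=W RR=W
t=8: FL=W FR=W RL=W RR=W
t=9: FL=S FR=W RL=W RR=S
t=11: FL=W FR=W RL=W RR=W
t=13: FL=W FR=S RL=S RR=W
t=14: FL=W FR=S RL=S RR=W
t=15: FL=W FR=W RL=W RR=W

t=4: phase=(3,7,7,3) vs β=2 → FL=W FR=W RL=W RR=W
t=8: phase=(7,3,3,7) vs β=2 → FL=W FR=W RL=W RR=W
t=9: phase=(0,4,4,0) vs β=2 → FL=S FR=W RL=W RR=S
t=11: phase=(2,6,6,2) vs β=2 → FL=W FR=W RL=W RR=W
t=13: phase=(4,0,0,4) vs β=2 → FL=W FR=S RL=S RR=W
t=14: phase=(5,1,1,5) vs β=2 → FL=W FR=S RL=S RR=W
t=15: phase=(6,2,2,6) vs β=2 → FL=W FR=W RL=W RR=W


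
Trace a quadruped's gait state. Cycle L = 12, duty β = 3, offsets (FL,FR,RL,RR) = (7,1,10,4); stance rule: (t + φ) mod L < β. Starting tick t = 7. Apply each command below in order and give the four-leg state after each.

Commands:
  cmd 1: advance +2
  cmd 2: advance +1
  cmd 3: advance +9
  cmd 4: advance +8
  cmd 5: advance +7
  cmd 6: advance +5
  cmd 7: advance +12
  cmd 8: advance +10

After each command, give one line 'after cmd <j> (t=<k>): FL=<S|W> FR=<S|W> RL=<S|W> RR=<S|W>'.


after cmd 1 (t=9): FL=W FR=W RL=W RR=S
after cmd 2 (t=10): FL=W FR=W RL=W RR=S
after cmd 3 (t=19): FL=S FR=W RL=W RR=W
after cmd 4 (t=27): FL=W FR=W RL=S RR=W
after cmd 5 (t=34): FL=W FR=W RL=W RR=S
after cmd 6 (t=39): FL=W FR=W RL=S RR=W
after cmd 7 (t=51): FL=W FR=W RL=S RR=W
after cmd 8 (t=61): FL=W FR=S RL=W RR=W

start t=7: FL=S FR=W RL=W RR=W
cmd 1: advance +2 → t=9, phase=(4,10,7,1) → FL=W FR=W RL=W RR=S
cmd 2: advance +1 → t=10, phase=(5,11,8,2) → FL=W FR=W RL=W RR=S
cmd 3: advance +9 → t=19, phase=(2,8,5,11) → FL=S FR=W RL=W RR=W
cmd 4: advance +8 → t=27, phase=(10,4,1,7) → FL=W FR=W RL=S RR=W
cmd 5: advance +7 → t=34, phase=(5,11,8,2) → FL=W FR=W RL=W RR=S
cmd 6: advance +5 → t=39, phase=(10,4,1,7) → FL=W FR=W RL=S RR=W
cmd 7: advance +12 → t=51, phase=(10,4,1,7) → FL=W FR=W RL=S RR=W
cmd 8: advance +10 → t=61, phase=(8,2,11,5) → FL=W FR=S RL=W RR=W


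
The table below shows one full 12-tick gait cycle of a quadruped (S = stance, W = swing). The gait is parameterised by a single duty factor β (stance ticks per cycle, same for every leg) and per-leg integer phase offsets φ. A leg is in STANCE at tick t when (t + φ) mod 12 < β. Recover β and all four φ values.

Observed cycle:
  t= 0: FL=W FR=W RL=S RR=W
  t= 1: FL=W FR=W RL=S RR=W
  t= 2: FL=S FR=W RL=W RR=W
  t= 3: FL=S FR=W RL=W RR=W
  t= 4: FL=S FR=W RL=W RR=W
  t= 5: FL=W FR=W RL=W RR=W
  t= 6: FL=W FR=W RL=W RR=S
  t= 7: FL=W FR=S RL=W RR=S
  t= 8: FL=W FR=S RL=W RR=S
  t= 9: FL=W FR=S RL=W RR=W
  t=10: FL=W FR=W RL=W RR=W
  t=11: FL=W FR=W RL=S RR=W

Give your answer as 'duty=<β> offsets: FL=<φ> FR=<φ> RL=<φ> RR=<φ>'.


duty=3 offsets: FL=10 FR=5 RL=1 RR=6

duty β = stance ticks per leg = 3
FL: stance ticks = 3; W→S at t=2 → φ=10
FR: stance ticks = 3; W→S at t=7 → φ=5
RL: stance ticks = 3; W→S at t=11 → φ=1
RR: stance ticks = 3; W→S at t=6 → φ=6


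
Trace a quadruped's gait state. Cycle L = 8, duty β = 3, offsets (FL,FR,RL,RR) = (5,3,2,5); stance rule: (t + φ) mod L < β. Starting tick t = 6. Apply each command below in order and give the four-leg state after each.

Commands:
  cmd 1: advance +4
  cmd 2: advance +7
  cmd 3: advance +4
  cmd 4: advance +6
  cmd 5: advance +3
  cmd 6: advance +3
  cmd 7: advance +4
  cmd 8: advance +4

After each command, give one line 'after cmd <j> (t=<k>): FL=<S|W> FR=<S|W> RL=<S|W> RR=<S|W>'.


after cmd 1 (t=10): FL=W FR=W RL=W RR=W
after cmd 2 (t=17): FL=W FR=W RL=W RR=W
after cmd 3 (t=21): FL=S FR=S RL=W RR=S
after cmd 4 (t=27): FL=S FR=W RL=W RR=S
after cmd 5 (t=30): FL=W FR=S RL=S RR=W
after cmd 6 (t=33): FL=W FR=W RL=W RR=W
after cmd 7 (t=37): FL=S FR=S RL=W RR=S
after cmd 8 (t=41): FL=W FR=W RL=W RR=W

start t=6: FL=W FR=S RL=S RR=W
cmd 1: advance +4 → t=10, phase=(7,5,4,7) → FL=W FR=W RL=W RR=W
cmd 2: advance +7 → t=17, phase=(6,4,3,6) → FL=W FR=W RL=W RR=W
cmd 3: advance +4 → t=21, phase=(2,0,7,2) → FL=S FR=S RL=W RR=S
cmd 4: advance +6 → t=27, phase=(0,6,5,0) → FL=S FR=W RL=W RR=S
cmd 5: advance +3 → t=30, phase=(3,1,0,3) → FL=W FR=S RL=S RR=W
cmd 6: advance +3 → t=33, phase=(6,4,3,6) → FL=W FR=W RL=W RR=W
cmd 7: advance +4 → t=37, phase=(2,0,7,2) → FL=S FR=S RL=W RR=S
cmd 8: advance +4 → t=41, phase=(6,4,3,6) → FL=W FR=W RL=W RR=W


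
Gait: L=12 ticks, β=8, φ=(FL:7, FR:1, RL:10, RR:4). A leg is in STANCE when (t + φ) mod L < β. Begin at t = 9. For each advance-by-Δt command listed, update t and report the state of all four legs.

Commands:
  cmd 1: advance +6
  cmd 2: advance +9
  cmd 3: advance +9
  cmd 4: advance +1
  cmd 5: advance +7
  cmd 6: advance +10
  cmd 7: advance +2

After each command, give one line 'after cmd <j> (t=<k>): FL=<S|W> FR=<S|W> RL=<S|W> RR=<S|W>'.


after cmd 1 (t=15): FL=W FR=S RL=S RR=S
after cmd 2 (t=24): FL=S FR=S RL=W RR=S
after cmd 3 (t=33): FL=S FR=W RL=S RR=S
after cmd 4 (t=34): FL=S FR=W RL=W RR=S
after cmd 5 (t=41): FL=S FR=S RL=S RR=W
after cmd 6 (t=51): FL=W FR=S RL=S RR=S
after cmd 7 (t=53): FL=S FR=S RL=S RR=W

start t=9: FL=S FR=W RL=S RR=S
cmd 1: advance +6 → t=15, phase=(10,4,1,7) → FL=W FR=S RL=S RR=S
cmd 2: advance +9 → t=24, phase=(7,1,10,4) → FL=S FR=S RL=W RR=S
cmd 3: advance +9 → t=33, phase=(4,10,7,1) → FL=S FR=W RL=S RR=S
cmd 4: advance +1 → t=34, phase=(5,11,8,2) → FL=S FR=W RL=W RR=S
cmd 5: advance +7 → t=41, phase=(0,6,3,9) → FL=S FR=S RL=S RR=W
cmd 6: advance +10 → t=51, phase=(10,4,1,7) → FL=W FR=S RL=S RR=S
cmd 7: advance +2 → t=53, phase=(0,6,3,9) → FL=S FR=S RL=S RR=W


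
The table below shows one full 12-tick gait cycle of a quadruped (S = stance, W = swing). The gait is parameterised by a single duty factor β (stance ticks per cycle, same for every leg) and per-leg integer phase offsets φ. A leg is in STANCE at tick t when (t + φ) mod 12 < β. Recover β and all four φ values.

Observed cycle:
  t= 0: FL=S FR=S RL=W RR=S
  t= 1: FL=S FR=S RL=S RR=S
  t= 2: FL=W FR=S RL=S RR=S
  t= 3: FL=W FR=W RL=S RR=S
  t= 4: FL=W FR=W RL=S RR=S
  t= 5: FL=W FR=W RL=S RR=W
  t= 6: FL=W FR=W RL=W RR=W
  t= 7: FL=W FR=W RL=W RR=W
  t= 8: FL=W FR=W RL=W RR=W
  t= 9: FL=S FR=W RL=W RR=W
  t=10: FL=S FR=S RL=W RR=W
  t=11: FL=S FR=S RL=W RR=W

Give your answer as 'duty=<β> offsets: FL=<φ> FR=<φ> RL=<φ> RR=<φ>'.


duty β = stance ticks per leg = 5
FL: stance ticks = 5; W→S at t=9 → φ=3
FR: stance ticks = 5; W→S at t=10 → φ=2
RL: stance ticks = 5; W→S at t=1 → φ=11
RR: stance ticks = 5; W→S at t=0 → φ=0

duty=5 offsets: FL=3 FR=2 RL=11 RR=0


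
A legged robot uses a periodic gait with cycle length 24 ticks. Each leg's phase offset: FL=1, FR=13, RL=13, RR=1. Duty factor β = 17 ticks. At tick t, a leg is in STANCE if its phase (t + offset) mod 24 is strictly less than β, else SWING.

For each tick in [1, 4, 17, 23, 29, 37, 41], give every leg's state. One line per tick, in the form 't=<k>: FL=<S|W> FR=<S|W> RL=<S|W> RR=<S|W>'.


t=1: FL=S FR=S RL=S RR=S
t=4: FL=S FR=W RL=W RR=S
t=17: FL=W FR=S RL=S RR=W
t=23: FL=S FR=S RL=S RR=S
t=29: FL=S FR=W RL=W RR=S
t=37: FL=S FR=S RL=S RR=S
t=41: FL=W FR=S RL=S RR=W

t=1: phase=(2,14,14,2) vs β=17 → FL=S FR=S RL=S RR=S
t=4: phase=(5,17,17,5) vs β=17 → FL=S FR=W RL=W RR=S
t=17: phase=(18,6,6,18) vs β=17 → FL=W FR=S RL=S RR=W
t=23: phase=(0,12,12,0) vs β=17 → FL=S FR=S RL=S RR=S
t=29: phase=(6,18,18,6) vs β=17 → FL=S FR=W RL=W RR=S
t=37: phase=(14,2,2,14) vs β=17 → FL=S FR=S RL=S RR=S
t=41: phase=(18,6,6,18) vs β=17 → FL=W FR=S RL=S RR=W


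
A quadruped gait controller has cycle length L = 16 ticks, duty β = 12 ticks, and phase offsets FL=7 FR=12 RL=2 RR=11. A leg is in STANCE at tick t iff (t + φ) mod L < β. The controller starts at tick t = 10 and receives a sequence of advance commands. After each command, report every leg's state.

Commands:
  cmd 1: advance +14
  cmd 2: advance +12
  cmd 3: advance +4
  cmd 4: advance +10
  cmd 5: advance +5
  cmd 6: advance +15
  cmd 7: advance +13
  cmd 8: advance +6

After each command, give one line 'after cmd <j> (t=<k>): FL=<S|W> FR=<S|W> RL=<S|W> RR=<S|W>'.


start t=10: FL=S FR=S RL=W RR=S
cmd 1: advance +14 → t=24, phase=(15,4,10,3) → FL=W FR=S RL=S RR=S
cmd 2: advance +12 → t=36, phase=(11,0,6,15) → FL=S FR=S RL=S RR=W
cmd 3: advance +4 → t=40, phase=(15,4,10,3) → FL=W FR=S RL=S RR=S
cmd 4: advance +10 → t=50, phase=(9,14,4,13) → FL=S FR=W RL=S RR=W
cmd 5: advance +5 → t=55, phase=(14,3,9,2) → FL=W FR=S RL=S RR=S
cmd 6: advance +15 → t=70, phase=(13,2,8,1) → FL=W FR=S RL=S RR=S
cmd 7: advance +13 → t=83, phase=(10,15,5,14) → FL=S FR=W RL=S RR=W
cmd 8: advance +6 → t=89, phase=(0,5,11,4) → FL=S FR=S RL=S RR=S

after cmd 1 (t=24): FL=W FR=S RL=S RR=S
after cmd 2 (t=36): FL=S FR=S RL=S RR=W
after cmd 3 (t=40): FL=W FR=S RL=S RR=S
after cmd 4 (t=50): FL=S FR=W RL=S RR=W
after cmd 5 (t=55): FL=W FR=S RL=S RR=S
after cmd 6 (t=70): FL=W FR=S RL=S RR=S
after cmd 7 (t=83): FL=S FR=W RL=S RR=W
after cmd 8 (t=89): FL=S FR=S RL=S RR=S


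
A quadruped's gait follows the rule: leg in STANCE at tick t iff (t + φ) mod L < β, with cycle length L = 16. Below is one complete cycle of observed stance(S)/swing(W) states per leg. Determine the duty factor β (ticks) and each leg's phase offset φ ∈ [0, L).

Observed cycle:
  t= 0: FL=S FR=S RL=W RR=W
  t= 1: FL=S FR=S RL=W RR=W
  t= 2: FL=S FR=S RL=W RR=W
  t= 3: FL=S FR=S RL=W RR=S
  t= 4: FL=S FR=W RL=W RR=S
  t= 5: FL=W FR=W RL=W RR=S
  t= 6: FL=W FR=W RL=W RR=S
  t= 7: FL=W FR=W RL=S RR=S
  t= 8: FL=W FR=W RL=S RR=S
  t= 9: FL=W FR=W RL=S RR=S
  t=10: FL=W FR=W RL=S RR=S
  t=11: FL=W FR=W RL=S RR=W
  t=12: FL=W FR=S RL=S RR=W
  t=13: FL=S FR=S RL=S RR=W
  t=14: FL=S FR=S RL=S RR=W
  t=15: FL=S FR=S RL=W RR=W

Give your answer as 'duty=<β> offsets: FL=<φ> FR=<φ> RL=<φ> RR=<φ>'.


duty β = stance ticks per leg = 8
FL: stance ticks = 8; W→S at t=13 → φ=3
FR: stance ticks = 8; W→S at t=12 → φ=4
RL: stance ticks = 8; W→S at t=7 → φ=9
RR: stance ticks = 8; W→S at t=3 → φ=13

duty=8 offsets: FL=3 FR=4 RL=9 RR=13


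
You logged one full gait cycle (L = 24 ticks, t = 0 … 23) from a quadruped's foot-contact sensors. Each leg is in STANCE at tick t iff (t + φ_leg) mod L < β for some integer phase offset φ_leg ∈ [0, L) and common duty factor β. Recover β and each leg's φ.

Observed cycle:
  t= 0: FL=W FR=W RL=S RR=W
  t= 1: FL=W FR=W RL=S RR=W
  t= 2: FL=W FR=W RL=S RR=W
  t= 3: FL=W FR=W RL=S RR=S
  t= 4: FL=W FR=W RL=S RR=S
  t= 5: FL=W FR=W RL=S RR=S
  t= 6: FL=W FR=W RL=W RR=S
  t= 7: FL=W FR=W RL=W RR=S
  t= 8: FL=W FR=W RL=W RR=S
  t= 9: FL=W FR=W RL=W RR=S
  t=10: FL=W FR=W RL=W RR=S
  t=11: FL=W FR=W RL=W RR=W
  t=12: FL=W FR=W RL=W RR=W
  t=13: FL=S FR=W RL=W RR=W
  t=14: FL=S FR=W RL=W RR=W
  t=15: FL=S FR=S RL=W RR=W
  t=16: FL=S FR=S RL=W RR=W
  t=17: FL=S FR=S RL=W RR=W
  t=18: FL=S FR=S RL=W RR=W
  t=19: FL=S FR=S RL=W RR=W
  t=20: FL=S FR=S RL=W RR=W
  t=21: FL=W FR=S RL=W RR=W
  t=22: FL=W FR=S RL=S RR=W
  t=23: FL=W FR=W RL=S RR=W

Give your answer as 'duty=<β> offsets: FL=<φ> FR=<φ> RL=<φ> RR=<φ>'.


duty β = stance ticks per leg = 8
FL: stance ticks = 8; W→S at t=13 → φ=11
FR: stance ticks = 8; W→S at t=15 → φ=9
RL: stance ticks = 8; W→S at t=22 → φ=2
RR: stance ticks = 8; W→S at t=3 → φ=21

duty=8 offsets: FL=11 FR=9 RL=2 RR=21


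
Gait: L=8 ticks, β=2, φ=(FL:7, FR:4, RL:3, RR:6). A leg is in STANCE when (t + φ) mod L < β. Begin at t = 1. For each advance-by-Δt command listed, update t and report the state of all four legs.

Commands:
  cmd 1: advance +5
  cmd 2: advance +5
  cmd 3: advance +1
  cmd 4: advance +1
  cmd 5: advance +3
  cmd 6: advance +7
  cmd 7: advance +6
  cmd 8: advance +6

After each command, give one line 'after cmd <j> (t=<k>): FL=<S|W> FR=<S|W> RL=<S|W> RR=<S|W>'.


after cmd 1 (t=6): FL=W FR=W RL=S RR=W
after cmd 2 (t=11): FL=W FR=W RL=W RR=S
after cmd 3 (t=12): FL=W FR=S RL=W RR=W
after cmd 4 (t=13): FL=W FR=S RL=S RR=W
after cmd 5 (t=16): FL=W FR=W RL=W RR=W
after cmd 6 (t=23): FL=W FR=W RL=W RR=W
after cmd 7 (t=29): FL=W FR=S RL=S RR=W
after cmd 8 (t=35): FL=W FR=W RL=W RR=S

start t=1: FL=S FR=W RL=W RR=W
cmd 1: advance +5 → t=6, phase=(5,2,1,4) → FL=W FR=W RL=S RR=W
cmd 2: advance +5 → t=11, phase=(2,7,6,1) → FL=W FR=W RL=W RR=S
cmd 3: advance +1 → t=12, phase=(3,0,7,2) → FL=W FR=S RL=W RR=W
cmd 4: advance +1 → t=13, phase=(4,1,0,3) → FL=W FR=S RL=S RR=W
cmd 5: advance +3 → t=16, phase=(7,4,3,6) → FL=W FR=W RL=W RR=W
cmd 6: advance +7 → t=23, phase=(6,3,2,5) → FL=W FR=W RL=W RR=W
cmd 7: advance +6 → t=29, phase=(4,1,0,3) → FL=W FR=S RL=S RR=W
cmd 8: advance +6 → t=35, phase=(2,7,6,1) → FL=W FR=W RL=W RR=S


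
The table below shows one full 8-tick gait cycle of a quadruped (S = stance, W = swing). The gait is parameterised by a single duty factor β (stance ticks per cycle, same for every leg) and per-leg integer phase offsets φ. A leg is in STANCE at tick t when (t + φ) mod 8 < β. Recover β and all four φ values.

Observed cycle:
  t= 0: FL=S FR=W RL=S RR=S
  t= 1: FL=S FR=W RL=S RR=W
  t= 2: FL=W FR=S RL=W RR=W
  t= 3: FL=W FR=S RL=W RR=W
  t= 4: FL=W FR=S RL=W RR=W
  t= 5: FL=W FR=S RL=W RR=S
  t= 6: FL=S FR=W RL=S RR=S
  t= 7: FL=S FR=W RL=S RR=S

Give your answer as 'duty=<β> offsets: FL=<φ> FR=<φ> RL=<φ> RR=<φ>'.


duty β = stance ticks per leg = 4
FL: stance ticks = 4; W→S at t=6 → φ=2
FR: stance ticks = 4; W→S at t=2 → φ=6
RL: stance ticks = 4; W→S at t=6 → φ=2
RR: stance ticks = 4; W→S at t=5 → φ=3

duty=4 offsets: FL=2 FR=6 RL=2 RR=3


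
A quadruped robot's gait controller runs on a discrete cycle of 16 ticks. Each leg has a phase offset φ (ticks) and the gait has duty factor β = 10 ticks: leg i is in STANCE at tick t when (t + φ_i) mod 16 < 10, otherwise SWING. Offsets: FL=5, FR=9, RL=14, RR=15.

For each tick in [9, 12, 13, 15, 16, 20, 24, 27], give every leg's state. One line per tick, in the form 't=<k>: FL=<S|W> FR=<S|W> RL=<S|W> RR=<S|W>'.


t=9: FL=W FR=S RL=S RR=S
t=12: FL=S FR=S RL=W RR=W
t=13: FL=S FR=S RL=W RR=W
t=15: FL=S FR=S RL=W RR=W
t=16: FL=S FR=S RL=W RR=W
t=20: FL=S FR=W RL=S RR=S
t=24: FL=W FR=S RL=S RR=S
t=27: FL=S FR=S RL=S RR=W

t=9: phase=(14,2,7,8) vs β=10 → FL=W FR=S RL=S RR=S
t=12: phase=(1,5,10,11) vs β=10 → FL=S FR=S RL=W RR=W
t=13: phase=(2,6,11,12) vs β=10 → FL=S FR=S RL=W RR=W
t=15: phase=(4,8,13,14) vs β=10 → FL=S FR=S RL=W RR=W
t=16: phase=(5,9,14,15) vs β=10 → FL=S FR=S RL=W RR=W
t=20: phase=(9,13,2,3) vs β=10 → FL=S FR=W RL=S RR=S
t=24: phase=(13,1,6,7) vs β=10 → FL=W FR=S RL=S RR=S
t=27: phase=(0,4,9,10) vs β=10 → FL=S FR=S RL=S RR=W


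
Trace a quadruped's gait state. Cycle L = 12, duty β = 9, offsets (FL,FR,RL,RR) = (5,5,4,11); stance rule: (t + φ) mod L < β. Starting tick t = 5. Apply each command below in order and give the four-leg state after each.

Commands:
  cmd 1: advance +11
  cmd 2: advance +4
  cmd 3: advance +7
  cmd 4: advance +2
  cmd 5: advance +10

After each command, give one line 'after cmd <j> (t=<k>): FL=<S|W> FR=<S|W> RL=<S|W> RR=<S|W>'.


start t=5: FL=W FR=W RL=W RR=S
cmd 1: advance +11 → t=16, phase=(9,9,8,3) → FL=W FR=W RL=S RR=S
cmd 2: advance +4 → t=20, phase=(1,1,0,7) → FL=S FR=S RL=S RR=S
cmd 3: advance +7 → t=27, phase=(8,8,7,2) → FL=S FR=S RL=S RR=S
cmd 4: advance +2 → t=29, phase=(10,10,9,4) → FL=W FR=W RL=W RR=S
cmd 5: advance +10 → t=39, phase=(8,8,7,2) → FL=S FR=S RL=S RR=S

after cmd 1 (t=16): FL=W FR=W RL=S RR=S
after cmd 2 (t=20): FL=S FR=S RL=S RR=S
after cmd 3 (t=27): FL=S FR=S RL=S RR=S
after cmd 4 (t=29): FL=W FR=W RL=W RR=S
after cmd 5 (t=39): FL=S FR=S RL=S RR=S


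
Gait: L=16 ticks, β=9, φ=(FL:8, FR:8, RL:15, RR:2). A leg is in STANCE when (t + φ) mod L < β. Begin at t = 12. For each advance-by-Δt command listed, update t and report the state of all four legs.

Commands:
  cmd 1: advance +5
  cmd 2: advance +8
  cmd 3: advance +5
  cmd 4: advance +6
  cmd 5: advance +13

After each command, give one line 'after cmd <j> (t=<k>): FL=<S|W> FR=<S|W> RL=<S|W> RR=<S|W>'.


after cmd 1 (t=17): FL=W FR=W RL=S RR=S
after cmd 2 (t=25): FL=S FR=S RL=S RR=W
after cmd 3 (t=30): FL=S FR=S RL=W RR=S
after cmd 4 (t=36): FL=W FR=W RL=S RR=S
after cmd 5 (t=49): FL=W FR=W RL=S RR=S

start t=12: FL=S FR=S RL=W RR=W
cmd 1: advance +5 → t=17, phase=(9,9,0,3) → FL=W FR=W RL=S RR=S
cmd 2: advance +8 → t=25, phase=(1,1,8,11) → FL=S FR=S RL=S RR=W
cmd 3: advance +5 → t=30, phase=(6,6,13,0) → FL=S FR=S RL=W RR=S
cmd 4: advance +6 → t=36, phase=(12,12,3,6) → FL=W FR=W RL=S RR=S
cmd 5: advance +13 → t=49, phase=(9,9,0,3) → FL=W FR=W RL=S RR=S


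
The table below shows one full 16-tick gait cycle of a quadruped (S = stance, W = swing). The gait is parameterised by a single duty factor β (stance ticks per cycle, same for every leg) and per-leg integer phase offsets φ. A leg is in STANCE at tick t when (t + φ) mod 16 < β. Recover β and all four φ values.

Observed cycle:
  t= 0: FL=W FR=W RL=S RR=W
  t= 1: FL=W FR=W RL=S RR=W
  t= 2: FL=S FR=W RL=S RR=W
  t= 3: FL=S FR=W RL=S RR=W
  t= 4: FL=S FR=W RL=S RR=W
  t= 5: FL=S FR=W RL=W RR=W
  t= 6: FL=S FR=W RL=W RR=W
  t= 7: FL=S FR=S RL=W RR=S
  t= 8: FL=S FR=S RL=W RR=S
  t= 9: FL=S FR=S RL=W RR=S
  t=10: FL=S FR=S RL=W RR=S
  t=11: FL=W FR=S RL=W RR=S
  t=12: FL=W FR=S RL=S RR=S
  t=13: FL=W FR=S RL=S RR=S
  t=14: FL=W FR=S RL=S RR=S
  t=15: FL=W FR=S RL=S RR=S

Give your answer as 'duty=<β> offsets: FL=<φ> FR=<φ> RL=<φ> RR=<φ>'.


duty β = stance ticks per leg = 9
FL: stance ticks = 9; W→S at t=2 → φ=14
FR: stance ticks = 9; W→S at t=7 → φ=9
RL: stance ticks = 9; W→S at t=12 → φ=4
RR: stance ticks = 9; W→S at t=7 → φ=9

duty=9 offsets: FL=14 FR=9 RL=4 RR=9


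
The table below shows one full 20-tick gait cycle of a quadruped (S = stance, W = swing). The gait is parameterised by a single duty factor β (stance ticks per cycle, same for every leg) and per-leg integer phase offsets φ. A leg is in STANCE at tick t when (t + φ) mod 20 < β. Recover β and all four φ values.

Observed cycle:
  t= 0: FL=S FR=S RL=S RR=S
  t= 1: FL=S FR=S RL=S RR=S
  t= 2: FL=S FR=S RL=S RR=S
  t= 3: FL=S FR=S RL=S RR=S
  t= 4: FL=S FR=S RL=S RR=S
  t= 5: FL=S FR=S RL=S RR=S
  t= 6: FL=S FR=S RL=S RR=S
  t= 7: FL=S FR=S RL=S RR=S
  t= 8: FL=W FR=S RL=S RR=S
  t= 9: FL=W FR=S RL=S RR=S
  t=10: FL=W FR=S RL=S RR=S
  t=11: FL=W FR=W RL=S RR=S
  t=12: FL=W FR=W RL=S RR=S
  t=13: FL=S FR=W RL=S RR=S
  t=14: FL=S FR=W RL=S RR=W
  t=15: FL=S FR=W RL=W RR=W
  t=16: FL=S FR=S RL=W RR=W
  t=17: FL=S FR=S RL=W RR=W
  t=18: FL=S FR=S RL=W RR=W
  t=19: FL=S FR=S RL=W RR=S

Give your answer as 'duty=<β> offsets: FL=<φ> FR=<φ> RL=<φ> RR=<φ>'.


duty=15 offsets: FL=7 FR=4 RL=0 RR=1

duty β = stance ticks per leg = 15
FL: stance ticks = 15; W→S at t=13 → φ=7
FR: stance ticks = 15; W→S at t=16 → φ=4
RL: stance ticks = 15; W→S at t=0 → φ=0
RR: stance ticks = 15; W→S at t=19 → φ=1


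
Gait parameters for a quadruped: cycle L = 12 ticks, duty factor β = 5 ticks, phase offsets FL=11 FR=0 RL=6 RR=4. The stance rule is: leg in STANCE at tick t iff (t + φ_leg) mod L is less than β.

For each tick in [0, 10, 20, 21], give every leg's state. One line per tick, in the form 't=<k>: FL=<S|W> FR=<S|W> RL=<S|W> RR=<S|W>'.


t=0: FL=W FR=S RL=W RR=S
t=10: FL=W FR=W RL=S RR=S
t=20: FL=W FR=W RL=S RR=S
t=21: FL=W FR=W RL=S RR=S

t=0: phase=(11,0,6,4) vs β=5 → FL=W FR=S RL=W RR=S
t=10: phase=(9,10,4,2) vs β=5 → FL=W FR=W RL=S RR=S
t=20: phase=(7,8,2,0) vs β=5 → FL=W FR=W RL=S RR=S
t=21: phase=(8,9,3,1) vs β=5 → FL=W FR=W RL=S RR=S


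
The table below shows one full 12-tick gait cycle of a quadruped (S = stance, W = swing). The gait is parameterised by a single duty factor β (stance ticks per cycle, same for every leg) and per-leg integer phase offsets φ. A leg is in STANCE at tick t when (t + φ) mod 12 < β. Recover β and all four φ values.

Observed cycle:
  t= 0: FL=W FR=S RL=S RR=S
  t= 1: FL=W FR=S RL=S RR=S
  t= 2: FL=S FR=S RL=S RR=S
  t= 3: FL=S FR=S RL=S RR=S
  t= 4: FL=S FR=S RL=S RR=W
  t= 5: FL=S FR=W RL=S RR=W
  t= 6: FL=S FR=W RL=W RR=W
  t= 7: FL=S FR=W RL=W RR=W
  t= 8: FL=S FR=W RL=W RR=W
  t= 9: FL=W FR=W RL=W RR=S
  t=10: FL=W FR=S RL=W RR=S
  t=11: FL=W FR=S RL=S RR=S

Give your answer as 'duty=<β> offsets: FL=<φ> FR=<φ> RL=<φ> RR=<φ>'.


duty β = stance ticks per leg = 7
FL: stance ticks = 7; W→S at t=2 → φ=10
FR: stance ticks = 7; W→S at t=10 → φ=2
RL: stance ticks = 7; W→S at t=11 → φ=1
RR: stance ticks = 7; W→S at t=9 → φ=3

duty=7 offsets: FL=10 FR=2 RL=1 RR=3


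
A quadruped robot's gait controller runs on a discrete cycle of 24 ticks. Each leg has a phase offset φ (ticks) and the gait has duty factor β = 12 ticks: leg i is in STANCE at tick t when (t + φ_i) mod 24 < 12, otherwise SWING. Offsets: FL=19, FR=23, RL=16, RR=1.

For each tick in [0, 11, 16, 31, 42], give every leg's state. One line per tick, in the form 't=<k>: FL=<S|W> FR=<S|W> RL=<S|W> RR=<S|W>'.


t=0: phase=(19,23,16,1) vs β=12 → FL=W FR=W RL=W RR=S
t=11: phase=(6,10,3,12) vs β=12 → FL=S FR=S RL=S RR=W
t=16: phase=(11,15,8,17) vs β=12 → FL=S FR=W RL=S RR=W
t=31: phase=(2,6,23,8) vs β=12 → FL=S FR=S RL=W RR=S
t=42: phase=(13,17,10,19) vs β=12 → FL=W FR=W RL=S RR=W

t=0: FL=W FR=W RL=W RR=S
t=11: FL=S FR=S RL=S RR=W
t=16: FL=S FR=W RL=S RR=W
t=31: FL=S FR=S RL=W RR=S
t=42: FL=W FR=W RL=S RR=W


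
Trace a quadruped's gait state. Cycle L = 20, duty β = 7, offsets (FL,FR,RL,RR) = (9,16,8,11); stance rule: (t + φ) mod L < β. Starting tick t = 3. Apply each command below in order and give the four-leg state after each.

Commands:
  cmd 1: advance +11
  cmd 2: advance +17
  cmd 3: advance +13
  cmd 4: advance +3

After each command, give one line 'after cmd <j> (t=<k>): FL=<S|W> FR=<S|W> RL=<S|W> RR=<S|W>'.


start t=3: FL=W FR=W RL=W RR=W
cmd 1: advance +11 → t=14, phase=(3,10,2,5) → FL=S FR=W RL=S RR=S
cmd 2: advance +17 → t=31, phase=(0,7,19,2) → FL=S FR=W RL=W RR=S
cmd 3: advance +13 → t=44, phase=(13,0,12,15) → FL=W FR=S RL=W RR=W
cmd 4: advance +3 → t=47, phase=(16,3,15,18) → FL=W FR=S RL=W RR=W

after cmd 1 (t=14): FL=S FR=W RL=S RR=S
after cmd 2 (t=31): FL=S FR=W RL=W RR=S
after cmd 3 (t=44): FL=W FR=S RL=W RR=W
after cmd 4 (t=47): FL=W FR=S RL=W RR=W


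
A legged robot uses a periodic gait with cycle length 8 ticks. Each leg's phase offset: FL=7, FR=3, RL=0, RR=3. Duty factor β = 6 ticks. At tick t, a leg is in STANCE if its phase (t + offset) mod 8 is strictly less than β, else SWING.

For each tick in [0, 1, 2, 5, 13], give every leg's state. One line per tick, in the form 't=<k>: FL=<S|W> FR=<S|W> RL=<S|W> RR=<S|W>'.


t=0: phase=(7,3,0,3) vs β=6 → FL=W FR=S RL=S RR=S
t=1: phase=(0,4,1,4) vs β=6 → FL=S FR=S RL=S RR=S
t=2: phase=(1,5,2,5) vs β=6 → FL=S FR=S RL=S RR=S
t=5: phase=(4,0,5,0) vs β=6 → FL=S FR=S RL=S RR=S
t=13: phase=(4,0,5,0) vs β=6 → FL=S FR=S RL=S RR=S

t=0: FL=W FR=S RL=S RR=S
t=1: FL=S FR=S RL=S RR=S
t=2: FL=S FR=S RL=S RR=S
t=5: FL=S FR=S RL=S RR=S
t=13: FL=S FR=S RL=S RR=S


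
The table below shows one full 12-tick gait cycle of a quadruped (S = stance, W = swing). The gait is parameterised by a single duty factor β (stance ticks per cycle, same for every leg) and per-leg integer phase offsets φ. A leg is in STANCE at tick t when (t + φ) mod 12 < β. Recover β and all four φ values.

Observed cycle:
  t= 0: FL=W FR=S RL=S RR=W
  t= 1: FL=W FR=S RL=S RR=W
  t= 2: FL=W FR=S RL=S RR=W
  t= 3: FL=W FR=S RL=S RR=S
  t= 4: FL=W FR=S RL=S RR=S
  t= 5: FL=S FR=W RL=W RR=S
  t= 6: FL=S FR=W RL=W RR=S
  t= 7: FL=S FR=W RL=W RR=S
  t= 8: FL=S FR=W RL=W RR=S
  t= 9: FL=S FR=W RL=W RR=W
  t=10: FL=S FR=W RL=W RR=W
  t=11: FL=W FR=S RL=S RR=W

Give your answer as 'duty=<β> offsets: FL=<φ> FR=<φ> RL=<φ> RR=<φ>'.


duty β = stance ticks per leg = 6
FL: stance ticks = 6; W→S at t=5 → φ=7
FR: stance ticks = 6; W→S at t=11 → φ=1
RL: stance ticks = 6; W→S at t=11 → φ=1
RR: stance ticks = 6; W→S at t=3 → φ=9

duty=6 offsets: FL=7 FR=1 RL=1 RR=9


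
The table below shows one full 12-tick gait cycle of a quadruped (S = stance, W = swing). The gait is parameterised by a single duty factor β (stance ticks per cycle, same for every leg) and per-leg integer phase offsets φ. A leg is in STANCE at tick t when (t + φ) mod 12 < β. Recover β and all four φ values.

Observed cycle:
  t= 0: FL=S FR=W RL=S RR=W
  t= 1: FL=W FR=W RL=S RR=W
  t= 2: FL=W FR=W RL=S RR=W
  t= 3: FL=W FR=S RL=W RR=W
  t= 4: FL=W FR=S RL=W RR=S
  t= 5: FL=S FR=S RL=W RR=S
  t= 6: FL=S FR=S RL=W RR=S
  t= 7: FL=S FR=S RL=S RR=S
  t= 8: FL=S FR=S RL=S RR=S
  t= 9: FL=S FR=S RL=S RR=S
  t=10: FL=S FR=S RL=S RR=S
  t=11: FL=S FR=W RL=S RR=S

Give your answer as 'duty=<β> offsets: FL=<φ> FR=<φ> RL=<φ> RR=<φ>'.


duty β = stance ticks per leg = 8
FL: stance ticks = 8; W→S at t=5 → φ=7
FR: stance ticks = 8; W→S at t=3 → φ=9
RL: stance ticks = 8; W→S at t=7 → φ=5
RR: stance ticks = 8; W→S at t=4 → φ=8

duty=8 offsets: FL=7 FR=9 RL=5 RR=8


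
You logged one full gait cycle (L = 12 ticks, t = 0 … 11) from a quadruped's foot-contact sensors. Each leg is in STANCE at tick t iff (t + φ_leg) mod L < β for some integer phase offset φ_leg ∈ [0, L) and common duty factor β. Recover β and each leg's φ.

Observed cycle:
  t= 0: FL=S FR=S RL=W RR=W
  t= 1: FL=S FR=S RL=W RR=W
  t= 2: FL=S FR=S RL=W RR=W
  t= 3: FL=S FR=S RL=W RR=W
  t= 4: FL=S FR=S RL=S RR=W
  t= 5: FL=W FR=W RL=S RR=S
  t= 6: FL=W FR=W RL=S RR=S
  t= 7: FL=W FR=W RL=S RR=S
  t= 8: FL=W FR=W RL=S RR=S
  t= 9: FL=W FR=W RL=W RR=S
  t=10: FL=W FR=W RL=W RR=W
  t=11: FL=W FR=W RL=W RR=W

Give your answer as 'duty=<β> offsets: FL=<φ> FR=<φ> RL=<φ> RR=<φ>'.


duty β = stance ticks per leg = 5
FL: stance ticks = 5; W→S at t=0 → φ=0
FR: stance ticks = 5; W→S at t=0 → φ=0
RL: stance ticks = 5; W→S at t=4 → φ=8
RR: stance ticks = 5; W→S at t=5 → φ=7

duty=5 offsets: FL=0 FR=0 RL=8 RR=7


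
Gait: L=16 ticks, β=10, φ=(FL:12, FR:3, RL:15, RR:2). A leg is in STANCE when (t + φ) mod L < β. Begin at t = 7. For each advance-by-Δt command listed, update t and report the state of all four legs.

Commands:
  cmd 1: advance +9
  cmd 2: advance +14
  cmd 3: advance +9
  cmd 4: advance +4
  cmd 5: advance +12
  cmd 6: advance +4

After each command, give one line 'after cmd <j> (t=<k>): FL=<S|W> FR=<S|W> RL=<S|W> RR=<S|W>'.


start t=7: FL=S FR=W RL=S RR=S
cmd 1: advance +9 → t=16, phase=(12,3,15,2) → FL=W FR=S RL=W RR=S
cmd 2: advance +14 → t=30, phase=(10,1,13,0) → FL=W FR=S RL=W RR=S
cmd 3: advance +9 → t=39, phase=(3,10,6,9) → FL=S FR=W RL=S RR=S
cmd 4: advance +4 → t=43, phase=(7,14,10,13) → FL=S FR=W RL=W RR=W
cmd 5: advance +12 → t=55, phase=(3,10,6,9) → FL=S FR=W RL=S RR=S
cmd 6: advance +4 → t=59, phase=(7,14,10,13) → FL=S FR=W RL=W RR=W

after cmd 1 (t=16): FL=W FR=S RL=W RR=S
after cmd 2 (t=30): FL=W FR=S RL=W RR=S
after cmd 3 (t=39): FL=S FR=W RL=S RR=S
after cmd 4 (t=43): FL=S FR=W RL=W RR=W
after cmd 5 (t=55): FL=S FR=W RL=S RR=S
after cmd 6 (t=59): FL=S FR=W RL=W RR=W


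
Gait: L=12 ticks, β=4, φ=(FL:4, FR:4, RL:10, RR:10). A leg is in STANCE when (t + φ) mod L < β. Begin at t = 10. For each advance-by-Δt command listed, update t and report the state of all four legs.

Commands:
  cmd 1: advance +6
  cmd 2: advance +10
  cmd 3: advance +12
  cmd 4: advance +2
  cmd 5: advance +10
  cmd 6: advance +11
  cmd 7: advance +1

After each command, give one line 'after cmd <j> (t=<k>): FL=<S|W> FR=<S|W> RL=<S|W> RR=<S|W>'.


start t=10: FL=S FR=S RL=W RR=W
cmd 1: advance +6 → t=16, phase=(8,8,2,2) → FL=W FR=W RL=S RR=S
cmd 2: advance +10 → t=26, phase=(6,6,0,0) → FL=W FR=W RL=S RR=S
cmd 3: advance +12 → t=38, phase=(6,6,0,0) → FL=W FR=W RL=S RR=S
cmd 4: advance +2 → t=40, phase=(8,8,2,2) → FL=W FR=W RL=S RR=S
cmd 5: advance +10 → t=50, phase=(6,6,0,0) → FL=W FR=W RL=S RR=S
cmd 6: advance +11 → t=61, phase=(5,5,11,11) → FL=W FR=W RL=W RR=W
cmd 7: advance +1 → t=62, phase=(6,6,0,0) → FL=W FR=W RL=S RR=S

after cmd 1 (t=16): FL=W FR=W RL=S RR=S
after cmd 2 (t=26): FL=W FR=W RL=S RR=S
after cmd 3 (t=38): FL=W FR=W RL=S RR=S
after cmd 4 (t=40): FL=W FR=W RL=S RR=S
after cmd 5 (t=50): FL=W FR=W RL=S RR=S
after cmd 6 (t=61): FL=W FR=W RL=W RR=W
after cmd 7 (t=62): FL=W FR=W RL=S RR=S


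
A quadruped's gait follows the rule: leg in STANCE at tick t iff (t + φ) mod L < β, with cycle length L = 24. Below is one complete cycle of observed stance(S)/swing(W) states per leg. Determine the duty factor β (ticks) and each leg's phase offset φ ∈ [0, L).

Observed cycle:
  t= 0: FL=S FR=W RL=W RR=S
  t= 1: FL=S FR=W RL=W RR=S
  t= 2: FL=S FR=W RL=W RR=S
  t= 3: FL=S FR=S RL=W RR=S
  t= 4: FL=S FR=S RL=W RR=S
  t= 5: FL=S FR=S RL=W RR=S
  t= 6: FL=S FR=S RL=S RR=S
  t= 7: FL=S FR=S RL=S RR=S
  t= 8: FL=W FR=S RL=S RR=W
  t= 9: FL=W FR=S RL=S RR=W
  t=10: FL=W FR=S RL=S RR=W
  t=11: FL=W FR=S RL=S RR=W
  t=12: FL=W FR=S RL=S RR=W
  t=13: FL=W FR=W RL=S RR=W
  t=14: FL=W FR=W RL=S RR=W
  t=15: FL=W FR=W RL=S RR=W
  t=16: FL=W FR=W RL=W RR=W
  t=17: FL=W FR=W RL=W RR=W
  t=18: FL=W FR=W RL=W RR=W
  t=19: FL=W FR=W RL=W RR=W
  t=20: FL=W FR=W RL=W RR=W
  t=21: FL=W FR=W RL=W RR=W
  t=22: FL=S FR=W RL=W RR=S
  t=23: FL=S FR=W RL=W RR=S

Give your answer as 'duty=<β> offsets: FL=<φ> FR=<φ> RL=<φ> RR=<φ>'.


duty β = stance ticks per leg = 10
FL: stance ticks = 10; W→S at t=22 → φ=2
FR: stance ticks = 10; W→S at t=3 → φ=21
RL: stance ticks = 10; W→S at t=6 → φ=18
RR: stance ticks = 10; W→S at t=22 → φ=2

duty=10 offsets: FL=2 FR=21 RL=18 RR=2


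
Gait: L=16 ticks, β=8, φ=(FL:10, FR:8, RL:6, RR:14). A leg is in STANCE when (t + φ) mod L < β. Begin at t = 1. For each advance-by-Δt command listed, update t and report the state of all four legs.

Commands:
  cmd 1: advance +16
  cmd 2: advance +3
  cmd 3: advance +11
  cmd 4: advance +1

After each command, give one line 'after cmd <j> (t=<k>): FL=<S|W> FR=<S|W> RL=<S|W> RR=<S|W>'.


start t=1: FL=W FR=W RL=S RR=W
cmd 1: advance +16 → t=17, phase=(11,9,7,15) → FL=W FR=W RL=S RR=W
cmd 2: advance +3 → t=20, phase=(14,12,10,2) → FL=W FR=W RL=W RR=S
cmd 3: advance +11 → t=31, phase=(9,7,5,13) → FL=W FR=S RL=S RR=W
cmd 4: advance +1 → t=32, phase=(10,8,6,14) → FL=W FR=W RL=S RR=W

after cmd 1 (t=17): FL=W FR=W RL=S RR=W
after cmd 2 (t=20): FL=W FR=W RL=W RR=S
after cmd 3 (t=31): FL=W FR=S RL=S RR=W
after cmd 4 (t=32): FL=W FR=W RL=S RR=W


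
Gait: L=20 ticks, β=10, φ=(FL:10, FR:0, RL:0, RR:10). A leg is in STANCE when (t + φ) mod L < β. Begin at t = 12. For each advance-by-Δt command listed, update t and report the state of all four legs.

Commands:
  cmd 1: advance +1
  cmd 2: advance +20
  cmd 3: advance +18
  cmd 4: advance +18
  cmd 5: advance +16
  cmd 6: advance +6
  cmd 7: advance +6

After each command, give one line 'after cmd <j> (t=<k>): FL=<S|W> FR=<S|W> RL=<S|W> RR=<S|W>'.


start t=12: FL=S FR=W RL=W RR=S
cmd 1: advance +1 → t=13, phase=(3,13,13,3) → FL=S FR=W RL=W RR=S
cmd 2: advance +20 → t=33, phase=(3,13,13,3) → FL=S FR=W RL=W RR=S
cmd 3: advance +18 → t=51, phase=(1,11,11,1) → FL=S FR=W RL=W RR=S
cmd 4: advance +18 → t=69, phase=(19,9,9,19) → FL=W FR=S RL=S RR=W
cmd 5: advance +16 → t=85, phase=(15,5,5,15) → FL=W FR=S RL=S RR=W
cmd 6: advance +6 → t=91, phase=(1,11,11,1) → FL=S FR=W RL=W RR=S
cmd 7: advance +6 → t=97, phase=(7,17,17,7) → FL=S FR=W RL=W RR=S

after cmd 1 (t=13): FL=S FR=W RL=W RR=S
after cmd 2 (t=33): FL=S FR=W RL=W RR=S
after cmd 3 (t=51): FL=S FR=W RL=W RR=S
after cmd 4 (t=69): FL=W FR=S RL=S RR=W
after cmd 5 (t=85): FL=W FR=S RL=S RR=W
after cmd 6 (t=91): FL=S FR=W RL=W RR=S
after cmd 7 (t=97): FL=S FR=W RL=W RR=S
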